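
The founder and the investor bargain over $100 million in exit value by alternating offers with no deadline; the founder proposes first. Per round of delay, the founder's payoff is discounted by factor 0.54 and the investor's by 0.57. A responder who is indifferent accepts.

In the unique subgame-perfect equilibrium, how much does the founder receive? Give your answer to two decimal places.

Let x be the founder's share when the founder proposes and y be the investor's share when the investor proposes.
The investor accepts iff offered ≥ 0.57·y, so x = 100 − 0.57y. Symmetrically y = 100 − 0.54x.
Substituting: x = 100 − 0.57(100 − 0.54x), giving x(1 − 0.54·0.57) = 100(1 − 0.57).
So x = 100 × 0.43 / 0.6922 ≈ 62.1208, and the investor receives 100 − x ≈ 37.8792.

62.12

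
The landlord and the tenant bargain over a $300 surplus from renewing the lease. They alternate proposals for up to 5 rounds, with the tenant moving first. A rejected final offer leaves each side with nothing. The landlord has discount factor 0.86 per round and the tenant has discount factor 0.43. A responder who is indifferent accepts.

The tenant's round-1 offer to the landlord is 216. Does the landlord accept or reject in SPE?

Work out the landlord's continuation value if the offer is rejected.
Round 5 (the tenant proposes): the landlord will accept anything ≥ 0, so the tenant offers 0 and keeps 300.
Round 4 (the landlord proposes): the tenant can get 300 next round, worth 0.43 × 300 = 129 now. The landlord offers 129 and keeps 300 − 129 = 171.
Round 3 (the tenant proposes): the landlord can get 171 next round, worth 0.86 × 171 = 147.06 now, so the tenant offers 147.06, keeping 152.94.
Round 2 (the landlord proposes): the tenant can get 152.94 next round, worth 0.43 × 152.94 = 65.7642 now. The landlord offers 65.7642 and keeps 300 − 65.7642 = 234.2358.
So by rejecting in round 1, the landlord gets 234.2358 next round, worth 0.86 × 234.2358 = 201.442788 now.
Offer 216 ≥ 201.442788, so the landlord accepts.

Accept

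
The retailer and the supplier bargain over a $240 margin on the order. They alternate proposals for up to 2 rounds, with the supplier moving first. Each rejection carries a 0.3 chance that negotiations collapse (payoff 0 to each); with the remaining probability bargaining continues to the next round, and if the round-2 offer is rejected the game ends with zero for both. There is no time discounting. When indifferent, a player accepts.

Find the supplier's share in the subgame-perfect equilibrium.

Round 2 (the retailer proposes): the supplier will accept anything ≥ 0, so the retailer offers 0 and keeps 240.
Round 1 (the supplier proposes): rejecting gives the retailer an expected 0.7 × 240 = 168, so the supplier offers 168, keeping 72.

72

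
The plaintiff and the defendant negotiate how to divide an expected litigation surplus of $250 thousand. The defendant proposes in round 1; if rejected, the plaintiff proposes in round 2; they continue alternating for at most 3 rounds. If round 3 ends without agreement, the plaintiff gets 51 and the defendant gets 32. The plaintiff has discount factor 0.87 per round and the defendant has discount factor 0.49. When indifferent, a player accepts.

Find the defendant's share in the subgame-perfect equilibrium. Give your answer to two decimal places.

Round 3 (the defendant proposes): the plaintiff gets 51 if talks fail, so the defendant offers 51 and keeps 199.
Round 2 (the plaintiff proposes): the defendant can get 199 next round, worth 0.49 × 199 = 97.51 now; the plaintiff offers that and keeps 152.49.
Round 1 (the defendant proposes): the plaintiff can get 152.49 next round, worth 0.87 × 152.49 = 132.6663 now; the defendant offers that and keeps 117.3337.

117.33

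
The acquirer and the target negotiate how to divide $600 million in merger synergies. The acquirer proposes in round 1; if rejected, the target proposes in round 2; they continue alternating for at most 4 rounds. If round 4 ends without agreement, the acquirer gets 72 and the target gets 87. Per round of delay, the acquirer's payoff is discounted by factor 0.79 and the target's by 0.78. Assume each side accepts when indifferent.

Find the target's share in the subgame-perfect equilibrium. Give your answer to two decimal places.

352.06

Round 4 (the target proposes): the acquirer gets 72 if talks fail, so the target offers 72 and keeps 528.
Round 3 (the acquirer proposes): the target can get 528 next round, worth 0.78 × 528 = 411.84 now, so the acquirer offers 411.84, keeping 188.16.
Round 2 (the target proposes): the acquirer can get 188.16 next round, worth 0.79 × 188.16 = 148.6464 now; the target offers that and keeps 451.3536.
Round 1 (the acquirer proposes): the target can get 451.3536 next round, worth 0.78 × 451.3536 = 352.055808 now; the acquirer offers that and keeps 247.944192.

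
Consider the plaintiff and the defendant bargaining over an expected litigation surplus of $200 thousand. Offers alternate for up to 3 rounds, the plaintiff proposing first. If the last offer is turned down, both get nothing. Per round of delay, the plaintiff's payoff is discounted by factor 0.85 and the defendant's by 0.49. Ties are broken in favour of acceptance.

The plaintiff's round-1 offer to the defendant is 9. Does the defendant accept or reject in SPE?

Reject

Round 3 (the plaintiff proposes): the defendant will accept anything ≥ 0, so the plaintiff offers 0 and keeps 200.
Round 2 (the defendant proposes): the plaintiff can get 200 next round, worth 0.85 × 200 = 170 now. The defendant offers 170 and keeps 200 − 170 = 30.
So by rejecting in round 1, the defendant gets 30 next round, worth 0.49 × 30 = 14.7 now.
Offer 9 < 14.7, so the defendant rejects.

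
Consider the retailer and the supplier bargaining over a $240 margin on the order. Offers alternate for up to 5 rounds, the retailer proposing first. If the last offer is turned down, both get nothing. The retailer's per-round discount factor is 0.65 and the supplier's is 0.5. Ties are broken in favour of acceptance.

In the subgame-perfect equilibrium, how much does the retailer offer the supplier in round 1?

Round 5 (the retailer proposes): rejection yields 0 for the supplier; the retailer offers 0 and keeps 240.
Round 4 (the supplier proposes): the retailer can get 240 next round, worth 0.65 × 240 = 156 now; the supplier offers that and keeps 84.
Round 3 (the retailer proposes): the supplier can get 84 next round, worth 0.5 × 84 = 42 now. The retailer offers 42 and keeps 240 − 42 = 198.
Round 2 (the supplier proposes): the retailer can get 198 next round, worth 0.65 × 198 = 128.7 now. The supplier offers 128.7 and keeps 240 − 128.7 = 111.3.
Round 1 (the retailer proposes): the supplier can get 111.3 next round, worth 0.5 × 111.3 = 55.65 now; the retailer offers that and keeps 184.35.

55.65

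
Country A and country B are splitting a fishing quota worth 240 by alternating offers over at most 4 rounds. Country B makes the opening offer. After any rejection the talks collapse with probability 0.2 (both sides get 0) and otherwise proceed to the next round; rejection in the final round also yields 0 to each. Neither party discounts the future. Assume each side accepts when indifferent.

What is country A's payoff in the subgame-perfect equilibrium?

161.28

Round 4 (country A proposes): country B will accept anything ≥ 0, so country A offers 0 and keeps 240.
Round 3 (country B proposes): rejecting gives country A an expected 0.8 × 240 = 192. Country B offers 192 and keeps 240 − 192 = 48.
Round 2 (country A proposes): rejecting gives country B an expected 0.8 × 48 = 38.4. Country A offers 38.4 and keeps 240 − 38.4 = 201.6.
Round 1 (country B proposes): rejecting gives country A an expected 0.8 × 201.6 = 161.28; country B offers that and keeps 78.72.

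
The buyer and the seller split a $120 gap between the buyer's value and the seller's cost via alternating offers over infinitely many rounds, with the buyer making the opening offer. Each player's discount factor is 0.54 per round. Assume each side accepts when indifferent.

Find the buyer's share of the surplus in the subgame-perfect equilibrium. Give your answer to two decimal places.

When the buyer proposes, the seller accepts any offer worth at least 0.54 times what the seller would get by proposing next round; and vice versa.
This gives x = 120 − 0.54y and y = 120 − 0.54x, where x and y are each side's share when it proposes.
Hence (1 − 0.54·0.54)x = 120(1 − 0.54), i.e. 0.7084·x = 55.2.
x ≈ 77.9221; the seller's share is 120 − x ≈ 42.0779.

77.92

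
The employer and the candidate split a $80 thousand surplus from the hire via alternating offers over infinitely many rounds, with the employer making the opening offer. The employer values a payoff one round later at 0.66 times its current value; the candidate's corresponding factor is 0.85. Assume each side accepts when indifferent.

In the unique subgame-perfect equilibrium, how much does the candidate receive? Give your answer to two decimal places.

When the employer proposes, the candidate accepts any offer worth at least 0.85 times what the candidate would get by proposing next round; and vice versa.
This gives x = 80 − 0.85y and y = 80 − 0.66x, where x and y are each side's share when it proposes.
Hence (1 − 0.85·0.66)x = 80(1 − 0.85), i.e. 0.439·x = 12.
x ≈ 27.3349; the candidate's share is 80 − x ≈ 52.6651.

52.67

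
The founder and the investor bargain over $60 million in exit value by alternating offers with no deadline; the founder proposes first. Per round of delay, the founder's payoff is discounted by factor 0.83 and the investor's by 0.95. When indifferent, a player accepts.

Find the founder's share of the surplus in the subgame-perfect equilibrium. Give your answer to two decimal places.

14.18

In a stationary SPE each proposer offers the other exactly their discounted continuation value.
If the founder keeps x when proposing and the investor keeps y when proposing, then x = 60 − 0.95y and y = 60 − 0.83x.
Solving: x = 60(1 − 0.95) / (1 − 0.83·0.95) = 3 / 0.2115 ≈ 14.1844.
The investor gets 60 − 14.1844 ≈ 45.8156.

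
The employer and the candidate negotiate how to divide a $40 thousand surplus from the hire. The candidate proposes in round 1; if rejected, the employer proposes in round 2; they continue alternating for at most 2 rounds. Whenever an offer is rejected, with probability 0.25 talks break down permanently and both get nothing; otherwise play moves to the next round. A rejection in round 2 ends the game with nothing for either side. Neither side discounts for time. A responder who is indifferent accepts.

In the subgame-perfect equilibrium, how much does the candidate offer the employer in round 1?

30

By backward induction:
Round 2 (the employer proposes): rejection yields 0 for the candidate; the employer offers 0 and keeps 40.
Round 1 (the candidate proposes): rejecting gives the employer an expected 0.75 × 40 = 30; the candidate offers that and keeps 10.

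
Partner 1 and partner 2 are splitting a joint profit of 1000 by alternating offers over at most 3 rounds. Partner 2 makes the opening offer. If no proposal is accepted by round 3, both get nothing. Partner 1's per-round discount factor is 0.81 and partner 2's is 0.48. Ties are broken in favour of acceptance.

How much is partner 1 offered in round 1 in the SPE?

Round 3 (partner 2 proposes): rejection yields 0 for partner 1; partner 2 offers 0 and keeps 1000.
Round 2 (partner 1 proposes): partner 2 can get 1000 next round, worth 0.48 × 1000 = 480 now. Partner 1 offers 480 and keeps 1000 − 480 = 520.
Round 1 (partner 2 proposes): partner 1 can get 520 next round, worth 0.81 × 520 = 421.2 now, so partner 2 offers 421.2, keeping 578.8.

421.2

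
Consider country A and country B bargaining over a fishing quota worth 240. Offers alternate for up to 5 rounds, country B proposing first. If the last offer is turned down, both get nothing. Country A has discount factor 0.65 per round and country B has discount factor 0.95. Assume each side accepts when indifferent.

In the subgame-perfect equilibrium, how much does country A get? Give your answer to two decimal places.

12.62

Round 5 (country B proposes): country A will accept anything ≥ 0, so country B offers 0 and keeps 240.
Round 4 (country A proposes): country B can get 240 next round, worth 0.95 × 240 = 228 now. Country A offers 228 and keeps 240 − 228 = 12.
Round 3 (country B proposes): country A can get 12 next round, worth 0.65 × 12 = 7.8 now; country B offers that and keeps 232.2.
Round 2 (country A proposes): country B can get 232.2 next round, worth 0.95 × 232.2 = 220.59 now, so country A offers 220.59, keeping 19.41.
Round 1 (country B proposes): country A can get 19.41 next round, worth 0.65 × 19.41 = 12.6165 now, so country B offers 12.6165, keeping 227.3835.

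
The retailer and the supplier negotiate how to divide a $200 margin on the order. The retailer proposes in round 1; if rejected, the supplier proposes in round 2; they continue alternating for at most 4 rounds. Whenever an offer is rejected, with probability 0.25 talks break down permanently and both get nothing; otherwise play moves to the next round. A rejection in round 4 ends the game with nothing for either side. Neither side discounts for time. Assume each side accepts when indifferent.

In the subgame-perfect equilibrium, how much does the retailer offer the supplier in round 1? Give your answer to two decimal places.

Round 4 (the supplier proposes): rejection yields 0 for the retailer; the supplier offers 0 and keeps 200.
Round 3 (the retailer proposes): rejecting gives the supplier an expected 0.75 × 200 = 150, so the retailer offers 150, keeping 50.
Round 2 (the supplier proposes): rejecting gives the retailer an expected 0.75 × 50 = 37.5. The supplier offers 37.5 and keeps 200 − 37.5 = 162.5.
Round 1 (the retailer proposes): rejecting gives the supplier an expected 0.75 × 162.5 = 121.875. The retailer offers 121.875 and keeps 200 − 121.875 = 78.125.

121.88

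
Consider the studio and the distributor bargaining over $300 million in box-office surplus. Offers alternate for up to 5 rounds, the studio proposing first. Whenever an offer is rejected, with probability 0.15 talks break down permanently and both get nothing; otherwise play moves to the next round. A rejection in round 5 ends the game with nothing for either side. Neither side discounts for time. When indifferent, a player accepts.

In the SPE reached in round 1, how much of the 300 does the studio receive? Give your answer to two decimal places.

234.11

Round 5 (the studio proposes): the distributor will accept anything ≥ 0, so the studio offers 0 and keeps 300.
Round 4 (the distributor proposes): rejecting gives the studio an expected 0.85 × 300 = 255; the distributor offers that and keeps 45.
Round 3 (the studio proposes): rejecting gives the distributor an expected 0.85 × 45 = 38.25, so the studio offers 38.25, keeping 261.75.
Round 2 (the distributor proposes): rejecting gives the studio an expected 0.85 × 261.75 = 222.4875, so the distributor offers 222.4875, keeping 77.5125.
Round 1 (the studio proposes): rejecting gives the distributor an expected 0.85 × 77.5125 = 65.885625, so the studio offers 65.885625, keeping 234.114375.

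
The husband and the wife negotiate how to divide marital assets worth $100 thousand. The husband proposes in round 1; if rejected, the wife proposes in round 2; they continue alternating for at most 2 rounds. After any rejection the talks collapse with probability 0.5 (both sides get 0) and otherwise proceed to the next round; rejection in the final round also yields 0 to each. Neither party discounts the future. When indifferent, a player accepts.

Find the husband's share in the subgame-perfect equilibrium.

50

Round 2 (the wife proposes): the husband will accept anything ≥ 0, so the wife offers 0 and keeps 100.
Round 1 (the husband proposes): rejecting gives the wife an expected 0.5 × 100 = 50, so the husband offers 50, keeping 50.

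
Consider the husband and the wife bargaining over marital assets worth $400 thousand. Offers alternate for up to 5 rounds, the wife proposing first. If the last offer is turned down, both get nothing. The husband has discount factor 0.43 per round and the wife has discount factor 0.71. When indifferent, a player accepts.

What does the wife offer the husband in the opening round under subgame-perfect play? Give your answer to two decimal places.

By backward induction:
Round 5 (the wife proposes): rejection yields 0 for the husband; the wife offers 0 and keeps 400.
Round 4 (the husband proposes): the wife can get 400 next round, worth 0.71 × 400 = 284 now, so the husband offers 284, keeping 116.
Round 3 (the wife proposes): the husband can get 116 next round, worth 0.43 × 116 = 49.88 now. The wife offers 49.88 and keeps 400 − 49.88 = 350.12.
Round 2 (the husband proposes): the wife can get 350.12 next round, worth 0.71 × 350.12 = 248.5852 now, so the husband offers 248.5852, keeping 151.4148.
Round 1 (the wife proposes): the husband can get 151.4148 next round, worth 0.43 × 151.4148 = 65.108364 now. The wife offers 65.108364 and keeps 400 − 65.108364 = 334.891636.

65.11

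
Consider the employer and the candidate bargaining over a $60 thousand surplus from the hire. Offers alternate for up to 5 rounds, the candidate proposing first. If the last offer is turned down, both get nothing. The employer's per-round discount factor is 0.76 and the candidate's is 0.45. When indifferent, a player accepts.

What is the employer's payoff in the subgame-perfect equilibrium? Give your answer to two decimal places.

Work backward from the last round.
Round 5 (the candidate proposes): the employer will accept anything ≥ 0, so the candidate offers 0 and keeps 60.
Round 4 (the employer proposes): the candidate can get 60 next round, worth 0.45 × 60 = 27 now. The employer offers 27 and keeps 60 − 27 = 33.
Round 3 (the candidate proposes): the employer can get 33 next round, worth 0.76 × 33 = 25.08 now; the candidate offers that and keeps 34.92.
Round 2 (the employer proposes): the candidate can get 34.92 next round, worth 0.45 × 34.92 = 15.714 now. The employer offers 15.714 and keeps 60 − 15.714 = 44.286.
Round 1 (the candidate proposes): the employer can get 44.286 next round, worth 0.76 × 44.286 = 33.65736 now, so the candidate offers 33.65736, keeping 26.34264.

33.66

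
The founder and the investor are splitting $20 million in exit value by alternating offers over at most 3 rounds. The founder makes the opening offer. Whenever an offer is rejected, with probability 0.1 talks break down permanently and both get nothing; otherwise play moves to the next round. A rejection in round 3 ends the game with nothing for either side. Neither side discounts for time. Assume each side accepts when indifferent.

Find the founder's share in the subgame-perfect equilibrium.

Round 3 (the founder proposes): rejection yields 0 for the investor; the founder offers 0 and keeps 20.
Round 2 (the investor proposes): rejecting gives the founder an expected 0.9 × 20 = 18. The investor offers 18 and keeps 20 − 18 = 2.
Round 1 (the founder proposes): rejecting gives the investor an expected 0.9 × 2 = 1.8. The founder offers 1.8 and keeps 20 − 1.8 = 18.2.

18.2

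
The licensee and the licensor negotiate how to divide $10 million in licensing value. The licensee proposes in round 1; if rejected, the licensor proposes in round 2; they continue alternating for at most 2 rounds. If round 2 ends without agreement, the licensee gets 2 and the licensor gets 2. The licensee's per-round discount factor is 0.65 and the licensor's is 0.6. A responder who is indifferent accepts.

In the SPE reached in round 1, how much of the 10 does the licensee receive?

5.2

Round 2 (the licensor proposes): the licensee gets 2 if talks fail, so the licensor offers 2 and keeps 8.
Round 1 (the licensee proposes): the licensor can get 8 next round, worth 0.6 × 8 = 4.8 now. The licensee offers 4.8 and keeps 10 − 4.8 = 5.2.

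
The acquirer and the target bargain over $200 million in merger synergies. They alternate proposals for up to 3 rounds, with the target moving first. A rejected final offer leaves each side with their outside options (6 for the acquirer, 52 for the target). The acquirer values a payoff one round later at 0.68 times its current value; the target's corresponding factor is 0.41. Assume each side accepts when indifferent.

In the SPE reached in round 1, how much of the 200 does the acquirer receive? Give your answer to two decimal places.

Round 3 (the target proposes): the acquirer gets 6 if talks fail, so the target offers 6 and keeps 194.
Round 2 (the acquirer proposes): the target can get 194 next round, worth 0.41 × 194 = 79.54 now, so the acquirer offers 79.54, keeping 120.46.
Round 1 (the target proposes): the acquirer can get 120.46 next round, worth 0.68 × 120.46 = 81.9128 now; the target offers that and keeps 118.0872.

81.91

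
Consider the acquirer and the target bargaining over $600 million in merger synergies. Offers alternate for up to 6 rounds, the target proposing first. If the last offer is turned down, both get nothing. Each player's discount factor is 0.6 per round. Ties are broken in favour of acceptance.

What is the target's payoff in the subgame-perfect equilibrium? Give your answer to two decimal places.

357.50

Round 6 (the acquirer proposes): the target will accept anything ≥ 0, so the acquirer offers 0 and keeps 600.
Round 5 (the target proposes): the acquirer can get 600 next round, worth 0.6 × 600 = 360 now; the target offers that and keeps 240.
Round 4 (the acquirer proposes): the target can get 240 next round, worth 0.6 × 240 = 144 now; the acquirer offers that and keeps 456.
Round 3 (the target proposes): the acquirer can get 456 next round, worth 0.6 × 456 = 273.6 now. The target offers 273.6 and keeps 600 − 273.6 = 326.4.
Round 2 (the acquirer proposes): the target can get 326.4 next round, worth 0.6 × 326.4 = 195.84 now, so the acquirer offers 195.84, keeping 404.16.
Round 1 (the target proposes): the acquirer can get 404.16 next round, worth 0.6 × 404.16 = 242.496 now, so the target offers 242.496, keeping 357.504.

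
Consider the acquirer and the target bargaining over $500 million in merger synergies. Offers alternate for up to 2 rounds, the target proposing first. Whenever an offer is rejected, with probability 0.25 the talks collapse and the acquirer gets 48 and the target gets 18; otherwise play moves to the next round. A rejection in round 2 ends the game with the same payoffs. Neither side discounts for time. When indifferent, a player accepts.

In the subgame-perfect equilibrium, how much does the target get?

By backward induction:
Round 2 (the acquirer proposes): the target gets 18 if talks fail, so the acquirer offers 18 and keeps 482.
Round 1 (the target proposes): rejecting gives the acquirer an expected 0.75 × 482 + 0.25 × 48 = 373.5, so the target offers 373.5, keeping 126.5.

126.5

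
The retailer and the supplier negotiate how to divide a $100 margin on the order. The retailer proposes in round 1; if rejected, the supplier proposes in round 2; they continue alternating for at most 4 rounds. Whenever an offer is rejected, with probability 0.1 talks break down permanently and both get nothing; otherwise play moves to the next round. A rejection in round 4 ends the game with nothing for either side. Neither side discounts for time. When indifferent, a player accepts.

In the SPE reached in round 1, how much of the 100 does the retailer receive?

Round 4 (the supplier proposes): the retailer will accept anything ≥ 0, so the supplier offers 0 and keeps 100.
Round 3 (the retailer proposes): rejecting gives the supplier an expected 0.9 × 100 = 90. The retailer offers 90 and keeps 100 − 90 = 10.
Round 2 (the supplier proposes): rejecting gives the retailer an expected 0.9 × 10 = 9. The supplier offers 9 and keeps 100 − 9 = 91.
Round 1 (the retailer proposes): rejecting gives the supplier an expected 0.9 × 91 = 81.9. The retailer offers 81.9 and keeps 100 − 81.9 = 18.1.

18.1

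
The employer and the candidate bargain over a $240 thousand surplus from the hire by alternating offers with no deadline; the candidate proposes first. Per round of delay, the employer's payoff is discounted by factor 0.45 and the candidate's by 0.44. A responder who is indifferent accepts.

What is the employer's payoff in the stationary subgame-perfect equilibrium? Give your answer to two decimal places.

When the candidate proposes, the employer accepts any offer worth at least 0.45 times what the employer would get by proposing next round; and vice versa.
This gives x = 240 − 0.45y and y = 240 − 0.44x, where x and y are each side's share when it proposes.
Hence (1 − 0.45·0.44)x = 240(1 − 0.45), i.e. 0.802·x = 132.
x ≈ 164.5885; the employer's share is 240 − x ≈ 75.4115.

75.41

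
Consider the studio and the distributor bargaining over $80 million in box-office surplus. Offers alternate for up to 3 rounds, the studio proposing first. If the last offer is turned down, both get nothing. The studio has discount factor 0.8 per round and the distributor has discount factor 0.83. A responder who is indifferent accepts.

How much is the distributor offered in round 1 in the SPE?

Round 3 (the studio proposes): the distributor will accept anything ≥ 0, so the studio offers 0 and keeps 80.
Round 2 (the distributor proposes): the studio can get 80 next round, worth 0.8 × 80 = 64 now; the distributor offers that and keeps 16.
Round 1 (the studio proposes): the distributor can get 16 next round, worth 0.83 × 16 = 13.28 now, so the studio offers 13.28, keeping 66.72.

13.28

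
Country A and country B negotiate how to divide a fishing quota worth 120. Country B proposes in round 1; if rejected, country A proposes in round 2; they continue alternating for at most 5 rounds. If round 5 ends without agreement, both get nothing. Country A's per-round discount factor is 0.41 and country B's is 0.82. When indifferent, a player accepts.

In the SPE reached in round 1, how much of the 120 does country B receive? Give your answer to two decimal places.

Work backward from the last round.
Round 5 (country B proposes): rejection yields 0 for country A; country B offers 0 and keeps 120.
Round 4 (country A proposes): country B can get 120 next round, worth 0.82 × 120 = 98.4 now. Country A offers 98.4 and keeps 120 − 98.4 = 21.6.
Round 3 (country B proposes): country A can get 21.6 next round, worth 0.41 × 21.6 = 8.856 now, so country B offers 8.856, keeping 111.144.
Round 2 (country A proposes): country B can get 111.144 next round, worth 0.82 × 111.144 = 91.13808 now, so country A offers 91.13808, keeping 28.86192.
Round 1 (country B proposes): country A can get 28.86192 next round, worth 0.41 × 28.86192 = 11.8333872 now. Country B offers 11.8333872 and keeps 120 − 11.8333872 = 108.1666128.

108.17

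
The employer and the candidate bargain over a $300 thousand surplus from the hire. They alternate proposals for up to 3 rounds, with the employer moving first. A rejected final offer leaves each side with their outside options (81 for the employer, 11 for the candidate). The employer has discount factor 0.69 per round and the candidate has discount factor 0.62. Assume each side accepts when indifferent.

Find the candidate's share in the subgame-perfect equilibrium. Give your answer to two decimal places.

Work backward from the last round.
Round 3 (the employer proposes): the candidate gets 11 if talks fail, so the employer offers 11 and keeps 289.
Round 2 (the candidate proposes): the employer can get 289 next round, worth 0.69 × 289 = 199.41 now. The candidate offers 199.41 and keeps 300 − 199.41 = 100.59.
Round 1 (the employer proposes): the candidate can get 100.59 next round, worth 0.62 × 100.59 = 62.3658 now, so the employer offers 62.3658, keeping 237.6342.

62.37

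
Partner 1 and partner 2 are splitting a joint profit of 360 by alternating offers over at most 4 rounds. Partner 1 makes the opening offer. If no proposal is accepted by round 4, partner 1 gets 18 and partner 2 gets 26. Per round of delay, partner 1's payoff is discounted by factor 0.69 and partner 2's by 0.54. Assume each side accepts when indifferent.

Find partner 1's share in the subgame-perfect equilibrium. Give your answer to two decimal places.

230.92

By backward induction:
Round 4 (partner 2 proposes): partner 1 gets 18 if talks fail, so partner 2 offers 18 and keeps 342.
Round 3 (partner 1 proposes): partner 2 can get 342 next round, worth 0.54 × 342 = 184.68 now, so partner 1 offers 184.68, keeping 175.32.
Round 2 (partner 2 proposes): partner 1 can get 175.32 next round, worth 0.69 × 175.32 = 120.9708 now, so partner 2 offers 120.9708, keeping 239.0292.
Round 1 (partner 1 proposes): partner 2 can get 239.0292 next round, worth 0.54 × 239.0292 = 129.075768 now. Partner 1 offers 129.075768 and keeps 360 − 129.075768 = 230.924232.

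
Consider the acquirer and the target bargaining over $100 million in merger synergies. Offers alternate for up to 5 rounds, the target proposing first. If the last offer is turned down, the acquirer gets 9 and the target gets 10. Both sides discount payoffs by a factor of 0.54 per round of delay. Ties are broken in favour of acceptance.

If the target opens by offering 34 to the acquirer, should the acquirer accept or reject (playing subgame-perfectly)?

Accept

Work out the acquirer's continuation value if the offer is rejected.
Round 5 (the target proposes): the acquirer gets 9 if talks fail, so the target offers 9 and keeps 91.
Round 4 (the acquirer proposes): the target can get 91 next round, worth 0.54 × 91 = 49.14 now; the acquirer offers that and keeps 50.86.
Round 3 (the target proposes): the acquirer can get 50.86 next round, worth 0.54 × 50.86 = 27.4644 now, so the target offers 27.4644, keeping 72.5356.
Round 2 (the acquirer proposes): the target can get 72.5356 next round, worth 0.54 × 72.5356 = 39.169224 now; the acquirer offers that and keeps 60.830776.
So by rejecting in round 1, the acquirer gets 60.830776 next round, worth 0.54 × 60.830776 = 32.84861904 now.
Offer 34 ≥ 32.84861904, so the acquirer accepts.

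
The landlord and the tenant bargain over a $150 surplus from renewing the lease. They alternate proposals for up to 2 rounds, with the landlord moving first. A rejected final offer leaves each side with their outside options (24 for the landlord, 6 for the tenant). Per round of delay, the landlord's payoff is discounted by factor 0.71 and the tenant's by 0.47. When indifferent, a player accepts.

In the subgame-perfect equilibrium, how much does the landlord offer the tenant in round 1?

Round 2 (the tenant proposes): the landlord gets 24 if talks fail, so the tenant offers 24 and keeps 126.
Round 1 (the landlord proposes): the tenant can get 126 next round, worth 0.47 × 126 = 59.22 now; the landlord offers that and keeps 90.78.

59.22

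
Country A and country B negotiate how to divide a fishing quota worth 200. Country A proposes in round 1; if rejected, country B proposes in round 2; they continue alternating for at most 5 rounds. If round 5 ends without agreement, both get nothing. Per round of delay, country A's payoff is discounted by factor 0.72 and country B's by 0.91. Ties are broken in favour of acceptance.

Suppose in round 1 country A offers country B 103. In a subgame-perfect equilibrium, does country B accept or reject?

Accept

Round 5 (country A proposes): country B will accept anything ≥ 0, so country A offers 0 and keeps 200.
Round 4 (country B proposes): country A can get 200 next round, worth 0.72 × 200 = 144 now. Country B offers 144 and keeps 200 − 144 = 56.
Round 3 (country A proposes): country B can get 56 next round, worth 0.91 × 56 = 50.96 now, so country A offers 50.96, keeping 149.04.
Round 2 (country B proposes): country A can get 149.04 next round, worth 0.72 × 149.04 = 107.3088 now, so country B offers 107.3088, keeping 92.6912.
So by rejecting in round 1, country B gets 92.6912 next round, worth 0.91 × 92.6912 = 84.348992 now.
Offer 103 ≥ 84.348992, so country B accepts.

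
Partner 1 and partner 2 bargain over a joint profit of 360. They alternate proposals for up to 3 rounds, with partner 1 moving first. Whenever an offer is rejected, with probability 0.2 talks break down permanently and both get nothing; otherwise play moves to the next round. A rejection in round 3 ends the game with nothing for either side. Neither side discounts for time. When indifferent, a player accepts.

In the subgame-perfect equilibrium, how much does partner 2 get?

Round 3 (partner 1 proposes): partner 2 will accept anything ≥ 0, so partner 1 offers 0 and keeps 360.
Round 2 (partner 2 proposes): rejecting gives partner 1 an expected 0.8 × 360 = 288. Partner 2 offers 288 and keeps 360 − 288 = 72.
Round 1 (partner 1 proposes): rejecting gives partner 2 an expected 0.8 × 72 = 57.6, so partner 1 offers 57.6, keeping 302.4.

57.6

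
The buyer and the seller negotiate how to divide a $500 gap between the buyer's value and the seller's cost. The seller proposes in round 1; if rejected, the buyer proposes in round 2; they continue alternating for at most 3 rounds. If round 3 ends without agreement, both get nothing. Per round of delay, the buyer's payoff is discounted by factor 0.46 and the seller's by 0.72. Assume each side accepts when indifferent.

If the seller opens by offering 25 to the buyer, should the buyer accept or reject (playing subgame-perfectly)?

Round 3 (the seller proposes): rejection yields 0 for the buyer; the seller offers 0 and keeps 500.
Round 2 (the buyer proposes): the seller can get 500 next round, worth 0.72 × 500 = 360 now; the buyer offers that and keeps 140.
So by rejecting in round 1, the buyer gets 140 next round, worth 0.46 × 140 = 64.4 now.
Offer 25 < 64.4, so the buyer rejects.

Reject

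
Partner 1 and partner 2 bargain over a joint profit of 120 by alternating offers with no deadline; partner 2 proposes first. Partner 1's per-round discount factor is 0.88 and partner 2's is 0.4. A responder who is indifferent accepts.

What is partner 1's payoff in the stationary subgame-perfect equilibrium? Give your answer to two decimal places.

97.78

In a stationary SPE each proposer offers the other exactly their discounted continuation value.
If partner 2 keeps x when proposing and partner 1 keeps y when proposing, then x = 120 − 0.88y and y = 120 − 0.4x.
Solving: x = 120(1 − 0.88) / (1 − 0.4·0.88) = 14.4 / 0.648 ≈ 22.2222.
Partner 1 gets 120 − 22.2222 ≈ 97.7778.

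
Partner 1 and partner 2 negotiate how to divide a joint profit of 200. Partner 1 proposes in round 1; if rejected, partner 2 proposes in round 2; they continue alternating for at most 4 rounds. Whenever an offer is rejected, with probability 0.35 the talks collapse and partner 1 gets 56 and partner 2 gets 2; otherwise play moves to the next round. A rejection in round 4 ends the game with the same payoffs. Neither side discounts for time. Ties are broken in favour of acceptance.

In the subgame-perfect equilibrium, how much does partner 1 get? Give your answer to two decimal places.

126.70

Round 4 (partner 2 proposes): partner 1 gets 56 if talks fail, so partner 2 offers 56 and keeps 144.
Round 3 (partner 1 proposes): rejecting gives partner 2 an expected 0.65 × 144 + 0.35 × 2 = 94.3. Partner 1 offers 94.3 and keeps 200 − 94.3 = 105.7.
Round 2 (partner 2 proposes): rejecting gives partner 1 an expected 0.65 × 105.7 + 0.35 × 56 = 88.305; partner 2 offers that and keeps 111.695.
Round 1 (partner 1 proposes): rejecting gives partner 2 an expected 0.65 × 111.695 + 0.35 × 2 = 73.30175; partner 1 offers that and keeps 126.69825.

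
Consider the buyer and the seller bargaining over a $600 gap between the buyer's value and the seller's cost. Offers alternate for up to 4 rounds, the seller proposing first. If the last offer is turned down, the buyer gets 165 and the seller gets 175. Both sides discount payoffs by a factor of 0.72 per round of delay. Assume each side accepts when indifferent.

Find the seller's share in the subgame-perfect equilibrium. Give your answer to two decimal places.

By backward induction:
Round 4 (the buyer proposes): the seller gets 175 if talks fail, so the buyer offers 175 and keeps 425.
Round 3 (the seller proposes): the buyer can get 425 next round, worth 0.72 × 425 = 306 now. The seller offers 306 and keeps 600 − 306 = 294.
Round 2 (the buyer proposes): the seller can get 294 next round, worth 0.72 × 294 = 211.68 now, so the buyer offers 211.68, keeping 388.32.
Round 1 (the seller proposes): the buyer can get 388.32 next round, worth 0.72 × 388.32 = 279.5904 now; the seller offers that and keeps 320.4096.

320.41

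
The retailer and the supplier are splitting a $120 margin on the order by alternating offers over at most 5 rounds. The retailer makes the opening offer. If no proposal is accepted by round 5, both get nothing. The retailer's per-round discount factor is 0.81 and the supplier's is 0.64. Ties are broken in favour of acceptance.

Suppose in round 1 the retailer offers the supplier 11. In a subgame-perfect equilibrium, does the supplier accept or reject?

Round 5 (the retailer proposes): the supplier will accept anything ≥ 0, so the retailer offers 0 and keeps 120.
Round 4 (the supplier proposes): the retailer can get 120 next round, worth 0.81 × 120 = 97.2 now; the supplier offers that and keeps 22.8.
Round 3 (the retailer proposes): the supplier can get 22.8 next round, worth 0.64 × 22.8 = 14.592 now. The retailer offers 14.592 and keeps 120 − 14.592 = 105.408.
Round 2 (the supplier proposes): the retailer can get 105.408 next round, worth 0.81 × 105.408 = 85.38048 now, so the supplier offers 85.38048, keeping 34.61952.
So by rejecting in round 1, the supplier gets 34.61952 next round, worth 0.64 × 34.61952 = 22.1564928 now.
Offer 11 < 22.1564928, so the supplier rejects.

Reject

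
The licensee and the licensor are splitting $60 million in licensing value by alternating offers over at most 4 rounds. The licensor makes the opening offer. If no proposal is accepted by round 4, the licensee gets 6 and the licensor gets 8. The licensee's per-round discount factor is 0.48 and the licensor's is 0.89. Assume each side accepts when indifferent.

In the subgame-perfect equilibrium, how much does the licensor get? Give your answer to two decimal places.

Solve by backward induction from round 4.
Round 4 (the licensee proposes): the licensor gets 8 if talks fail, so the licensee offers 8 and keeps 52.
Round 3 (the licensor proposes): the licensee can get 52 next round, worth 0.48 × 52 = 24.96 now; the licensor offers that and keeps 35.04.
Round 2 (the licensee proposes): the licensor can get 35.04 next round, worth 0.89 × 35.04 = 31.1856 now, so the licensee offers 31.1856, keeping 28.8144.
Round 1 (the licensor proposes): the licensee can get 28.8144 next round, worth 0.48 × 28.8144 = 13.830912 now, so the licensor offers 13.830912, keeping 46.169088.

46.17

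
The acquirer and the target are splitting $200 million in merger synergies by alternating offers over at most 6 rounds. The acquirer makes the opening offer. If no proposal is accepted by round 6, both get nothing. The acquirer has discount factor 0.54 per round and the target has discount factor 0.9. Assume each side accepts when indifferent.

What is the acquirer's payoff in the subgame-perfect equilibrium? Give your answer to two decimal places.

34.44

Round 6 (the target proposes): rejection yields 0 for the acquirer; the target offers 0 and keeps 200.
Round 5 (the acquirer proposes): the target can get 200 next round, worth 0.9 × 200 = 180 now; the acquirer offers that and keeps 20.
Round 4 (the target proposes): the acquirer can get 20 next round, worth 0.54 × 20 = 10.8 now; the target offers that and keeps 189.2.
Round 3 (the acquirer proposes): the target can get 189.2 next round, worth 0.9 × 189.2 = 170.28 now, so the acquirer offers 170.28, keeping 29.72.
Round 2 (the target proposes): the acquirer can get 29.72 next round, worth 0.54 × 29.72 = 16.0488 now; the target offers that and keeps 183.9512.
Round 1 (the acquirer proposes): the target can get 183.9512 next round, worth 0.9 × 183.9512 = 165.55608 now, so the acquirer offers 165.55608, keeping 34.44392.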